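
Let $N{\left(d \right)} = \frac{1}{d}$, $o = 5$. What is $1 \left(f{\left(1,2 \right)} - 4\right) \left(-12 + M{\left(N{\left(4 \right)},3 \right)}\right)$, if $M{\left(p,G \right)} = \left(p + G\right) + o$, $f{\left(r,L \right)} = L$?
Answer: $\frac{15}{2} \approx 7.5$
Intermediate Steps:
$M{\left(p,G \right)} = 5 + G + p$ ($M{\left(p,G \right)} = \left(p + G\right) + 5 = \left(G + p\right) + 5 = 5 + G + p$)
$1 \left(f{\left(1,2 \right)} - 4\right) \left(-12 + M{\left(N{\left(4 \right)},3 \right)}\right) = 1 \left(2 - 4\right) \left(-12 + \left(5 + 3 + \frac{1}{4}\right)\right) = 1 \left(-2\right) \left(-12 + \left(5 + 3 + \frac{1}{4}\right)\right) = - 2 \left(-12 + \frac{33}{4}\right) = \left(-2\right) \left(- \frac{15}{4}\right) = \frac{15}{2}$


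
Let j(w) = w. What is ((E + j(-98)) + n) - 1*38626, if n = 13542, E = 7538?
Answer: -17644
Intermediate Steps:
((E + j(-98)) + n) - 1*38626 = ((7538 - 98) + 13542) - 1*38626 = (7440 + 13542) - 38626 = 20982 - 38626 = -17644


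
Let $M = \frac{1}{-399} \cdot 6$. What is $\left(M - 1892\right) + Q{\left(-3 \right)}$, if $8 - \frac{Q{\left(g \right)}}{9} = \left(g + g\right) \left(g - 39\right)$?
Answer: $- \frac{543706}{133} \approx -4088.0$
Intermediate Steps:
$Q{\left(g \right)} = 72 - 18 g \left(-39 + g\right)$ ($Q{\left(g \right)} = 72 - 9 \left(g + g\right) \left(g - 39\right) = 72 - 9 \cdot 2 g \left(-39 + g\right) = 72 - 18 g \left(-39 + g\right)$)
$M = - \frac{2}{133}$ ($M = \left(- \frac{1}{399}\right) 6 = - \frac{2}{133} \approx -0.015038$)
$\left(M - 1892\right) + Q{\left(-3 \right)} = \left(- \frac{2}{133} - 1892\right) + \left(72 - 18 \left(-3\right)^{2} + 702 \left(-3\right)\right) = - \frac{251638}{133} - 2196 = - \frac{543706}{133}$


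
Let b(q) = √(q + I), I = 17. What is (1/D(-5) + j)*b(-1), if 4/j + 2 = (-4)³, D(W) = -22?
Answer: -14/33 ≈ -0.42424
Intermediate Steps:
j = -2/33 (j = 4/(-2 + (-4)³) = 4/(-2 - 64) = 4/(-66) = 4*(-1/66) = -2/33 ≈ -0.060606)
b(q) = √(17 + q) (b(q) = √(q + 17) = √(17 + q))
(1/D(-5) + j)*b(-1) = (1/(-22) - 2/33)*√(17 - 1) = (-1/22 - 2/33)*√16 = -7/66*4 = -14/33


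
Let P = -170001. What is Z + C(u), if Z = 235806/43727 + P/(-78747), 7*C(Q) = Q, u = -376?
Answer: -370896201427/8034530161 ≈ -46.163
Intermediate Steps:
C(Q) = Q/7
Z = 8667549603/1147790023 (Z = 235806/43727 - 170001/(-78747) = 235806*(1/43727) - 170001*(-1/78747) = 235806/43727 + 56667/26249 = 8667549603/1147790023 ≈ 7.5515)
Z + C(u) = 8667549603/1147790023 + (1/7)*(-376) = 8667549603/1147790023 - 376/7 = -370896201427/8034530161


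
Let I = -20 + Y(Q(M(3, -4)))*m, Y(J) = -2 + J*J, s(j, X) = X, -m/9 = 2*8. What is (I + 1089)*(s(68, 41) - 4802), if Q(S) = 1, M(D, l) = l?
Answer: -5775093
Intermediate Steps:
m = -144 (m = -18*8 = -9*16 = -144)
Y(J) = -2 + J**2
I = 124 (I = -20 + (-2 + 1**2)*(-144) = -20 + (-2 + 1)*(-144) = -20 - 1*(-144) = -20 + 144 = 124)
(I + 1089)*(s(68, 41) - 4802) = (124 + 1089)*(41 - 4802) = 1213*(-4761) = -5775093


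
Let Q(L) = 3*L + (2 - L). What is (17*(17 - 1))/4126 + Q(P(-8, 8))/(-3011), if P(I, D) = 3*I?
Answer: 504394/6211693 ≈ 0.081201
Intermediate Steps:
Q(L) = 2 + 2*L
(17*(17 - 1))/4126 + Q(P(-8, 8))/(-3011) = (17*(17 - 1))/4126 + (2 + 2*(3*(-8)))/(-3011) = (17*16)*(1/4126) + (2 + 2*(-24))*(-1/3011) = 272*(1/4126) + (2 - 48)*(-1/3011) = 136/2063 - 46*(-1/3011) = 136/2063 + 46/3011 = 504394/6211693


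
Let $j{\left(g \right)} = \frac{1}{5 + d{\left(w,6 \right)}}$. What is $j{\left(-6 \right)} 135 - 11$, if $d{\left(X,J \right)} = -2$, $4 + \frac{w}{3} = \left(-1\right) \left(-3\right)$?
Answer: $34$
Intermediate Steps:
$w = -3$ ($w = -12 + 3 \left(\left(-1\right) \left(-3\right)\right) = -12 + 3 \cdot 3 = -12 + 9 = -3$)
$j{\left(g \right)} = \frac{1}{3}$ ($j{\left(g \right)} = \frac{1}{5 - 2} = \frac{1}{3}$)
$j{\left(-6 \right)} 135 - 11 = \frac{1}{3} \cdot 135 - 11 = 45 - 11 = 34$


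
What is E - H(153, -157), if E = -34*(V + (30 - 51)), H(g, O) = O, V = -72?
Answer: 3319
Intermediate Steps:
E = 3162 (E = -34*(-72 + (30 - 51)) = -34*(-72 - 21) = -34*(-93) = 3162)
E - H(153, -157) = 3162 - 1*(-157) = 3162 + 157 = 3319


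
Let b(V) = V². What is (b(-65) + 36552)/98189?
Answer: 40777/98189 ≈ 0.41529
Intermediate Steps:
(b(-65) + 36552)/98189 = ((-65)² + 36552)/98189 = (4225 + 36552)*(1/98189) = 40777*(1/98189) = 40777/98189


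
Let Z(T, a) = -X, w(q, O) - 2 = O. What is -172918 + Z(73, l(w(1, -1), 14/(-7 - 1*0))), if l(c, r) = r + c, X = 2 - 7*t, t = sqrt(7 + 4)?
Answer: -172920 + 7*sqrt(11) ≈ -1.7290e+5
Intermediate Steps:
w(q, O) = 2 + O
t = sqrt(11) ≈ 3.3166
X = 2 - 7*sqrt(11) ≈ -21.216
l(c, r) = c + r
Z(T, a) = -2 + 7*sqrt(11) (Z(T, a) = -(2 - 7*sqrt(11)) = -2 + 7*sqrt(11))
-172918 + Z(73, l(w(1, -1), 14/(-7 - 1*0))) = -172918 + (-2 + 7*sqrt(11)) = -172920 + 7*sqrt(11)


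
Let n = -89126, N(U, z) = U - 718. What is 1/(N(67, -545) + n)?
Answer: -1/89777 ≈ -1.1139e-5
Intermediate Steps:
N(U, z) = -718 + U
1/(N(67, -545) + n) = 1/((-718 + 67) - 89126) = 1/(-651 - 89126) = 1/(-89777) = -1/89777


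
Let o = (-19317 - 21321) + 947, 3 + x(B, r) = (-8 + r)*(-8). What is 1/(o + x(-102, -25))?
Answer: -1/39430 ≈ -2.5361e-5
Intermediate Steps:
x(B, r) = 61 - 8*r (x(B, r) = -3 + (-8 + r)*(-8) = -3 + (64 - 8*r) = 61 - 8*r)
o = -39691 (o = -40638 + 947 = -39691)
1/(o + x(-102, -25)) = 1/(-39691 + (61 - 8*(-25))) = 1/(-39691 + (61 + 200)) = 1/(-39691 + 261) = 1/(-39430) = -1/39430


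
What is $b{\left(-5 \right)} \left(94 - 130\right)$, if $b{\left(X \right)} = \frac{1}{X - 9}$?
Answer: $\frac{18}{7} \approx 2.5714$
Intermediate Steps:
$b{\left(X \right)} = \frac{1}{-9 + X}$
$b{\left(-5 \right)} \left(94 - 130\right) = \frac{94 - 130}{-9 - 5} = \frac{1}{-14} \left(-36\right) = \left(- \frac{1}{14}\right) \left(-36\right) = \frac{18}{7}$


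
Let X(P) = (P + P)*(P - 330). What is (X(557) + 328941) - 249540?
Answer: 332279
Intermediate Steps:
X(P) = 2*P*(-330 + P) (X(P) = (2*P)*(-330 + P) = 2*P*(-330 + P))
(X(557) + 328941) - 249540 = (2*557*(-330 + 557) + 328941) - 249540 = (2*557*227 + 328941) - 249540 = (252878 + 328941) - 249540 = 581819 - 249540 = 332279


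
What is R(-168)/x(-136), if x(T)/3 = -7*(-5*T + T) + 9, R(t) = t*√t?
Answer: 112*I*√42/3799 ≈ 0.19106*I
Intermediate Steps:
R(t) = t^(3/2)
x(T) = 27 + 84*T (x(T) = 3*(-7*(-5*T + T) + 9) = 3*(-(-28)*T + 9) = 3*(28*T + 9) = 3*(9 + 28*T) = 27 + 84*T)
R(-168)/x(-136) = (-168)^(3/2)/(27 + 84*(-136)) = (-336*I*√42)/(27 - 11424) = -336*I*√42/(-11397) = -336*I*√42*(-1/11397) = 112*I*√42/3799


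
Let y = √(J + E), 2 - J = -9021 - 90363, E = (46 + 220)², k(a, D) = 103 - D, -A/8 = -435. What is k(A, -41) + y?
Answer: 144 + √170142 ≈ 556.48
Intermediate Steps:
A = 3480 (A = -8*(-435) = 3480)
E = 70756 (E = 266² = 70756)
J = 99386 (J = 2 - (-9021 - 90363) = 2 - 1*(-99384) = 2 + 99384 = 99386)
y = √170142 (y = √(99386 + 70756) = √170142 ≈ 412.48)
k(A, -41) + y = (103 - 1*(-41)) + √170142 = (103 + 41) + √170142 = 144 + √170142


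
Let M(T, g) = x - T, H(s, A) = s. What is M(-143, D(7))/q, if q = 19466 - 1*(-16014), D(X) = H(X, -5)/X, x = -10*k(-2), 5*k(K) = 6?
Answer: 131/35480 ≈ 0.0036922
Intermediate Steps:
k(K) = 6/5 (k(K) = (1/5)*6 = 6/5)
x = -12 (x = -10*6/5 = -12)
D(X) = 1 (D(X) = X/X = 1)
q = 35480 (q = 19466 + 16014 = 35480)
M(T, g) = -12 - T
M(-143, D(7))/q = (-12 - 1*(-143))/35480 = (-12 + 143)*(1/35480) = 131*(1/35480) = 131/35480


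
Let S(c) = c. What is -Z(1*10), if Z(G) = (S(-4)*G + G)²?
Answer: -900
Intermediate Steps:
Z(G) = 9*G² (Z(G) = (-4*G + G)² = (-3*G)² = 9*G²)
-Z(1*10) = -9*(1*10)² = -9*10² = -9*100 = -1*900 = -900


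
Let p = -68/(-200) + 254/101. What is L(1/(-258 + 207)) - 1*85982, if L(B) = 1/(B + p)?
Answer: -62785260544/730217 ≈ -85982.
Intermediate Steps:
p = 14417/5050 (p = -68*(-1/200) + 254*(1/101) = 17/50 + 254/101 = 14417/5050 ≈ 2.8549)
L(B) = 1/(14417/5050 + B) (L(B) = 1/(B + 14417/5050) = 1/(14417/5050 + B))
L(1/(-258 + 207)) - 1*85982 = 5050/(14417 + 5050/(-258 + 207)) - 1*85982 = 5050/(14417 + 5050/(-51)) - 85982 = 5050/(14417 + 5050*(-1/51)) - 85982 = 5050/(14417 - 5050/51) - 85982 = 5050/(730217/51) - 85982 = 5050*(51/730217) - 85982 = 257550/730217 - 85982 = -62785260544/730217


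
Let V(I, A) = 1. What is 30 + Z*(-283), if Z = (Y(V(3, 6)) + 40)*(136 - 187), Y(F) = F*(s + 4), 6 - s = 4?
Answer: 663948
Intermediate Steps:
s = 2 (s = 6 - 1*4 = 6 - 4 = 2)
Y(F) = 6*F (Y(F) = F*(2 + 4) = F*6 = 6*F)
Z = -2346 (Z = (6*1 + 40)*(136 - 187) = (6 + 40)*(-51) = 46*(-51) = -2346)
30 + Z*(-283) = 30 - 2346*(-283) = 30 + 663918 = 663948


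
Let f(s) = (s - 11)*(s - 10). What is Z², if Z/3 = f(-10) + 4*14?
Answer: 2039184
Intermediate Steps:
f(s) = (-11 + s)*(-10 + s)
Z = 1428 (Z = 3*((110 + (-10)² - 21*(-10)) + 4*14) = 3*((110 + 100 + 210) + 56) = 3*(420 + 56) = 3*476 = 1428)
Z² = 1428² = 2039184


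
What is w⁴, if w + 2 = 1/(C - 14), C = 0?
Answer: 707281/38416 ≈ 18.411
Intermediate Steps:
w = -29/14 (w = -2 + 1/(0 - 14) = -2 + 1/(-14) = -2 - 1/14 = -29/14 ≈ -2.0714)
w⁴ = (-29/14)⁴ = 707281/38416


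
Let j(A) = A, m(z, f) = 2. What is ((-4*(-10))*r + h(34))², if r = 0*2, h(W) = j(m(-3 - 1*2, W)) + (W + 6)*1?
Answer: 1764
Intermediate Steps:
h(W) = 8 + W (h(W) = 2 + (W + 6)*1 = 2 + (6 + W)*1 = 2 + (6 + W) = 8 + W)
r = 0
((-4*(-10))*r + h(34))² = (-4*(-10)*0 + (8 + 34))² = (40*0 + 42)² = (0 + 42)² = 42² = 1764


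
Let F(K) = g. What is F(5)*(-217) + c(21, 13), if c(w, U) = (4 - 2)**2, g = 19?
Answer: -4119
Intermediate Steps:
F(K) = 19
c(w, U) = 4 (c(w, U) = 2**2 = 4)
F(5)*(-217) + c(21, 13) = 19*(-217) + 4 = -4123 + 4 = -4119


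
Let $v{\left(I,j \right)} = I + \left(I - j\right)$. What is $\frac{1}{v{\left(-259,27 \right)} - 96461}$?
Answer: $- \frac{1}{97006} \approx -1.0309 \cdot 10^{-5}$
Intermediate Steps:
$v{\left(I,j \right)} = - j + 2 I$
$\frac{1}{v{\left(-259,27 \right)} - 96461} = \frac{1}{\left(\left(-1\right) 27 + 2 \left(-259\right)\right) - 96461} = \frac{1}{\left(-27 - 518\right) - 96461} = \frac{1}{-545 - 96461} = \frac{1}{-97006} = - \frac{1}{97006}$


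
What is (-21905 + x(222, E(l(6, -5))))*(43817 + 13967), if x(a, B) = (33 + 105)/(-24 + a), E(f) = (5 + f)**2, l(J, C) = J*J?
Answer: -41768702128/33 ≈ -1.2657e+9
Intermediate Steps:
l(J, C) = J**2
x(a, B) = 138/(-24 + a)
(-21905 + x(222, E(l(6, -5))))*(43817 + 13967) = (-21905 + 138/(-24 + 222))*(43817 + 13967) = (-21905 + 138/198)*57784 = (-21905 + 138*(1/198))*57784 = (-21905 + 23/33)*57784 = -722842/33*57784 = -41768702128/33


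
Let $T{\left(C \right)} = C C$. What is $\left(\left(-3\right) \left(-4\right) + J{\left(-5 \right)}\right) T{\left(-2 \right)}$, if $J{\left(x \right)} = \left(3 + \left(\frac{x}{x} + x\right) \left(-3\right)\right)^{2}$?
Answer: $948$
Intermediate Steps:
$J{\left(x \right)} = 9 x^{2}$ ($J{\left(x \right)} = \left(3 + \left(1 + x\right) \left(-3\right)\right)^{2} = \left(3 - \left(3 + 3 x\right)\right)^{2} = \left(- 3 x\right)^{2} = 9 x^{2}$)
$T{\left(C \right)} = C^{2}$
$\left(\left(-3\right) \left(-4\right) + J{\left(-5 \right)}\right) T{\left(-2 \right)} = \left(\left(-3\right) \left(-4\right) + 9 \left(-5\right)^{2}\right) \left(-2\right)^{2} = \left(12 + 9 \cdot 25\right) 4 = \left(12 + 225\right) 4 = 237 \cdot 4 = 948$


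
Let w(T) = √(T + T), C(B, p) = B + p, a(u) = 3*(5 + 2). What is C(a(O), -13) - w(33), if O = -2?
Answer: 8 - √66 ≈ -0.12404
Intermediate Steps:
a(u) = 21 (a(u) = 3*7 = 21)
w(T) = √2*√T (w(T) = √(2*T) = √2*√T)
C(a(O), -13) - w(33) = (21 - 13) - √2*√33 = 8 - √66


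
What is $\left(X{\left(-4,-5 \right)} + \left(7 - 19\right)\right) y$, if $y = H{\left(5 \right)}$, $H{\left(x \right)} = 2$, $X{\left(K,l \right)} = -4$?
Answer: $-32$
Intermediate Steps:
$y = 2$
$\left(X{\left(-4,-5 \right)} + \left(7 - 19\right)\right) y = \left(-4 + \left(7 - 19\right)\right) 2 = \left(-4 - 12\right) 2 = \left(-16\right) 2 = -32$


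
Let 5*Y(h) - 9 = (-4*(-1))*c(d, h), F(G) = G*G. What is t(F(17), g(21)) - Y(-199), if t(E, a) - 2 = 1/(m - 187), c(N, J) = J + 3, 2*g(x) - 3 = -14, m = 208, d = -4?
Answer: 3298/21 ≈ 157.05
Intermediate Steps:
g(x) = -11/2 (g(x) = 3/2 + (½)*(-14) = 3/2 - 7 = -11/2)
F(G) = G²
c(N, J) = 3 + J
Y(h) = 21/5 + 4*h/5 (Y(h) = 9/5 + ((-4*(-1))*(3 + h))/5 = 9/5 + (4*(3 + h))/5 = 9/5 + (12 + 4*h)/5 = 9/5 + (12/5 + 4*h/5) = 21/5 + 4*h/5)
t(E, a) = 43/21 (t(E, a) = 2 + 1/(208 - 187) = 2 + 1/21 = 43/21)
t(F(17), g(21)) - Y(-199) = 43/21 - (21/5 + (⅘)*(-199)) = 43/21 - (21/5 - 796/5) = 43/21 - 1*(-155) = 43/21 + 155 = 3298/21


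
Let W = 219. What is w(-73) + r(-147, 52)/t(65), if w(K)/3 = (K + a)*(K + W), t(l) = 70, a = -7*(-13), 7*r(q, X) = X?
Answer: 1931606/245 ≈ 7884.1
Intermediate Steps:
r(q, X) = X/7
a = 91
w(K) = 3*(91 + K)*(219 + K) (w(K) = 3*((K + 91)*(K + 219)) = 3*((91 + K)*(219 + K)) = 3*(91 + K)*(219 + K))
w(-73) + r(-147, 52)/t(65) = (59787 + 3*(-73)**2 + 930*(-73)) + ((1/7)*52)/70 = (59787 + 3*5329 - 67890) + (52/7)*(1/70) = (59787 + 15987 - 67890) + 26/245 = 7884 + 26/245 = 1931606/245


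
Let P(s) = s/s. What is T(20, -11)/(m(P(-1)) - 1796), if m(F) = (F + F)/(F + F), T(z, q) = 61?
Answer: -61/1795 ≈ -0.033983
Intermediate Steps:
P(s) = 1
m(F) = 1 (m(F) = (2*F)/((2*F)) = (2*F)*(1/(2*F)) = 1)
T(20, -11)/(m(P(-1)) - 1796) = 61/(1 - 1796) = 61/(-1795) = 61*(-1/1795) = -61/1795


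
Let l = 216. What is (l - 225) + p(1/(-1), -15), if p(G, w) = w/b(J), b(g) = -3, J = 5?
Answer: -4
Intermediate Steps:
p(G, w) = -w/3 (p(G, w) = w/(-3) = w*(-1/3) = -w/3)
(l - 225) + p(1/(-1), -15) = (216 - 225) - 1/3*(-15) = -9 + 5 = -4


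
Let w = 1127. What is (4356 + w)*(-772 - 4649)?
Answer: -29723343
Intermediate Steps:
(4356 + w)*(-772 - 4649) = (4356 + 1127)*(-772 - 4649) = 5483*(-5421) = -29723343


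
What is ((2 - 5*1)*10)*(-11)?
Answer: 330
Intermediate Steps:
((2 - 5*1)*10)*(-11) = ((2 - 5)*10)*(-11) = -3*10*(-11) = -30*(-11) = 330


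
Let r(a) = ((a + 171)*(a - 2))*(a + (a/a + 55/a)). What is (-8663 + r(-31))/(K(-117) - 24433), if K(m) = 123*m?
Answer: -4282147/1203544 ≈ -3.5579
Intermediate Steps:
r(a) = (-2 + a)*(171 + a)*(1 + a + 55/a) (r(a) = ((171 + a)*(-2 + a))*(a + (1 + 55/a)) = ((-2 + a)*(171 + a))*(1 + a + 55/a) = (-2 + a)*(171 + a)*(1 + a + 55/a))
(-8663 + r(-31))/(K(-117) - 24433) = (-8663 + (8953 + (-31)**3 - 18810/(-31) - 118*(-31) + 170*(-31)**2))/(123*(-117) - 24433) = (-8663 + (8953 - 29791 - 18810*(-1/31) + 3658 + 170*961))/(-14391 - 24433) = (-8663 + (8953 - 29791 + 18810/31 + 3658 + 163370))/(-38824) = (-8663 + 4550700/31)*(-1/38824) = (4282147/31)*(-1/38824) = -4282147/1203544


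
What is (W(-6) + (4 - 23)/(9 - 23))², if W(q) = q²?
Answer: 273529/196 ≈ 1395.6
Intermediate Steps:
(W(-6) + (4 - 23)/(9 - 23))² = ((-6)² + (4 - 23)/(9 - 23))² = (36 - 19/(-14))² = (36 - 19*(-1/14))² = (36 + 19/14)² = (523/14)² = 273529/196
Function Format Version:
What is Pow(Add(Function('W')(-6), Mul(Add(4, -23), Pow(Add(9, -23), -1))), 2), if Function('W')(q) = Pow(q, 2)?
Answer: Rational(273529, 196) ≈ 1395.6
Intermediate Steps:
Pow(Add(Function('W')(-6), Mul(Add(4, -23), Pow(Add(9, -23), -1))), 2) = Pow(Add(Pow(-6, 2), Mul(Add(4, -23), Pow(Add(9, -23), -1))), 2) = Pow(Add(36, Mul(-19, Pow(-14, -1))), 2) = Pow(Add(36, Mul(-19, Rational(-1, 14))), 2) = Pow(Add(36, Rational(19, 14)), 2) = Pow(Rational(523, 14), 2) = Rational(273529, 196)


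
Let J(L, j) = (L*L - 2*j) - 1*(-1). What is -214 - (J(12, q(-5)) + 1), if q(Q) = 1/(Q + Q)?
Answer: -1801/5 ≈ -360.20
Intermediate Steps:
q(Q) = 1/(2*Q)
J(L, j) = 1 + L**2 - 2*j (J(L, j) = (L**2 - 2*j) + 1 = 1 + L**2 - 2*j)
-214 - (J(12, q(-5)) + 1) = -214 - ((1 + 12**2 - 1/(-5)) + 1) = -214 - ((1 + 144 - (-1)/5) + 1) = -214 - ((1 + 144 - 2*(-1/10)) + 1) = -214 - ((1 + 144 + 1/5) + 1) = -214 - (726/5 + 1) = -214 - 1*731/5 = -214 - 731/5 = -1801/5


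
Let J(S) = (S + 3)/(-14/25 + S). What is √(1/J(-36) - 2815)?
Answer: 41*I*√45573/165 ≈ 53.046*I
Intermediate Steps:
J(S) = (3 + S)/(-14/25 + S) (J(S) = (3 + S)/(-14*1/25 + S) = (3 + S)/(-14/25 + S))
√(1/J(-36) - 2815) = √(1/(25*(3 - 36)/(-14 + 25*(-36))) - 2815) = √(1/(25*(-33)/(-14 - 900)) - 2815) = √(1/(25*(-33)/(-914)) - 2815) = √(1/(25*(-1/914)*(-33)) - 2815) = √(1/(825/914) - 2815) = √(914/825 - 2815) = √(-2321461/825) = 41*I*√45573/165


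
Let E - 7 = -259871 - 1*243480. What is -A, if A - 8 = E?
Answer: 503336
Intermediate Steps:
E = -503344 (E = 7 + (-259871 - 1*243480) = 7 + (-259871 - 243480) = 7 - 503351 = -503344)
A = -503336 (A = 8 - 503344 = -503336)
-A = -1*(-503336) = 503336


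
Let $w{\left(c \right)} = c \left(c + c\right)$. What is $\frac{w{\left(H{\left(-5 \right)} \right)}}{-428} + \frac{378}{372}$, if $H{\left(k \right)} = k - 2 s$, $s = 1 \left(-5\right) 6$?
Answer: $- \frac{43517}{3317} \approx -13.119$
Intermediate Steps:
$s = -30$ ($s = \left(-5\right) 6 = -30$)
$H{\left(k \right)} = 60 + k$ ($H{\left(k \right)} = k - -60 = k + 60 = 60 + k$)
$w{\left(c \right)} = 2 c^{2}$ ($w{\left(c \right)} = c 2 c = 2 c^{2}$)
$\frac{w{\left(H{\left(-5 \right)} \right)}}{-428} + \frac{378}{372} = \frac{2 \left(60 - 5\right)^{2}}{-428} + \frac{378}{372} = 2 \cdot 55^{2} \left(- \frac{1}{428}\right) + 378 \cdot \frac{1}{372} = 2 \cdot 3025 \left(- \frac{1}{428}\right) + \frac{63}{62} = 6050 \left(- \frac{1}{428}\right) + \frac{63}{62} = - \frac{3025}{214} + \frac{63}{62} = - \frac{43517}{3317}$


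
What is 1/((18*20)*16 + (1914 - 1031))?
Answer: 1/6643 ≈ 0.00015053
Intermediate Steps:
1/((18*20)*16 + (1914 - 1031)) = 1/(360*16 + 883) = 1/(5760 + 883) = 1/6643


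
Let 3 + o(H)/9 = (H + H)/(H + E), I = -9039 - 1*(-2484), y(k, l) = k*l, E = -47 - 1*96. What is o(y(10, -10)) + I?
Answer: -177514/27 ≈ -6574.6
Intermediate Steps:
E = -143 (E = -47 - 96 = -143)
I = -6555 (I = -9039 + 2484 = -6555)
o(H) = -27 + 18*H/(-143 + H) (o(H) = -27 + 9*((H + H)/(H - 143)) = -27 + 9*((2*H)/(-143 + H)) = -27 + 9*(2*H/(-143 + H)) = -27 + 18*H/(-143 + H))
o(y(10, -10)) + I = 9*(429 - 10*(-10))/(-143 + 10*(-10)) - 6555 = 9*(429 - 1*(-100))/(-143 - 100) - 6555 = 9*(429 + 100)/(-243) - 6555 = 9*(-1/243)*529 - 6555 = -529/27 - 6555 = -177514/27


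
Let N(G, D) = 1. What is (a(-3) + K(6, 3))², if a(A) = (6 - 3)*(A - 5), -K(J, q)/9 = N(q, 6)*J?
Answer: 6084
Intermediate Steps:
K(J, q) = -9*J
a(A) = -15 + 3*A (a(A) = 3*(-5 + A) = -15 + 3*A)
(a(-3) + K(6, 3))² = ((-15 + 3*(-3)) - 9*6)² = ((-15 - 9) - 54)² = (-24 - 54)² = (-78)² = 6084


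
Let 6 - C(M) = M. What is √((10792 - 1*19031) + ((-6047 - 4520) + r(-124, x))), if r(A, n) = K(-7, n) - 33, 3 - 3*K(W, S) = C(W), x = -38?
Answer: I*√169581/3 ≈ 137.27*I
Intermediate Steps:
C(M) = 6 - M
K(W, S) = -1 + W/3 (K(W, S) = 1 - (6 - W)/3 = 1 + (-2 + W/3) = -1 + W/3)
r(A, n) = -109/3 (r(A, n) = (-1 + (⅓)*(-7)) - 33 = (-1 - 7/3) - 33 = -10/3 - 33 = -109/3)
√((10792 - 1*19031) + ((-6047 - 4520) + r(-124, x))) = √((10792 - 1*19031) + ((-6047 - 4520) - 109/3)) = √((10792 - 19031) + (-10567 - 109/3)) = √(-8239 - 31810/3) = √(-56527/3) = I*√169581/3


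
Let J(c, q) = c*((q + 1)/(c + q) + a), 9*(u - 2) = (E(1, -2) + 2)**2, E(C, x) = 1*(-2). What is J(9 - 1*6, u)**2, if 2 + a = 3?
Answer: 576/25 ≈ 23.040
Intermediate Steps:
E(C, x) = -2
a = 1 (a = -2 + 3 = 1)
u = 2 (u = 2 + (-2 + 2)**2/9 = 2 + (1/9)*0**2 = 2 + (1/9)*0 = 2 + 0 = 2)
J(c, q) = c*(1 + (1 + q)/(c + q)) (J(c, q) = c*((q + 1)/(c + q) + 1) = c*((1 + q)/(c + q) + 1) = c*(1 + (1 + q)/(c + q)))
J(9 - 1*6, u)**2 = ((9 - 1*6)*(1 + (9 - 1*6) + 2*2)/((9 - 1*6) + 2))**2 = ((9 - 6)*(1 + (9 - 6) + 4)/((9 - 6) + 2))**2 = (3*(1 + 3 + 4)/(3 + 2))**2 = (3*8/5)**2 = (3*(1/5)*8)**2 = (24/5)**2 = 576/25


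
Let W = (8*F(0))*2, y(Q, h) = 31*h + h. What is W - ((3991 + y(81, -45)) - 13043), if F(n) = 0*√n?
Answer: 10492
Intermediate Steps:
F(n) = 0
y(Q, h) = 32*h
W = 0 (W = (8*0)*2 = 0*2 = 0)
W - ((3991 + y(81, -45)) - 13043) = 0 - ((3991 + 32*(-45)) - 13043) = 0 - ((3991 - 1440) - 13043) = 0 - (2551 - 13043) = 0 - 1*(-10492) = 0 + 10492 = 10492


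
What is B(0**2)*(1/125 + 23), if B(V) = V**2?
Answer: 0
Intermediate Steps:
B(0**2)*(1/125 + 23) = (0**2)**2*(1/125 + 23) = 0**2*(1/125 + 23) = 0*(2876/125) = 0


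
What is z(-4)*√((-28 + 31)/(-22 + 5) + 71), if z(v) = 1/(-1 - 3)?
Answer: -√5117/34 ≈ -2.1039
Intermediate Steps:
z(v) = -¼ (z(v) = 1/(-4) = -¼)
z(-4)*√((-28 + 31)/(-22 + 5) + 71) = -√((-28 + 31)/(-22 + 5) + 71)/4 = -√(3/(-17) + 71)/4 = -√(3*(-1/17) + 71)/4 = -√(-3/17 + 71)/4 = -√5117/34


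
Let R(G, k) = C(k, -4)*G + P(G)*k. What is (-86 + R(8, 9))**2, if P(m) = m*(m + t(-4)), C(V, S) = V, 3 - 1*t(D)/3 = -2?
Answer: 2696164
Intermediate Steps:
t(D) = 15 (t(D) = 9 - 3*(-2) = 9 + 6 = 15)
P(m) = m*(15 + m) (P(m) = m*(m + 15) = m*(15 + m))
R(G, k) = G*k + G*k*(15 + G) (R(G, k) = k*G + (G*(15 + G))*k = G*k + G*k*(15 + G))
(-86 + R(8, 9))**2 = (-86 + 8*9*(16 + 8))**2 = (-86 + 8*9*24)**2 = (-86 + 1728)**2 = 1642**2 = 2696164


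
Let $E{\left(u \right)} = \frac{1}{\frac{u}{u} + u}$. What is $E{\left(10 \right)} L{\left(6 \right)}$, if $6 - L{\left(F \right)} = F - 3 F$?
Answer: $\frac{18}{11} \approx 1.6364$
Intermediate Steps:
$L{\left(F \right)} = 6 + 2 F$ ($L{\left(F \right)} = 6 - \left(F - 3 F\right) = 6 - - 2 F = 6 + 2 F$)
$E{\left(u \right)} = \frac{1}{1 + u}$
$E{\left(10 \right)} L{\left(6 \right)} = \frac{6 + 2 \cdot 6}{1 + 10} = \frac{6 + 12}{11} = \frac{1}{11} \cdot 18 = \frac{18}{11}$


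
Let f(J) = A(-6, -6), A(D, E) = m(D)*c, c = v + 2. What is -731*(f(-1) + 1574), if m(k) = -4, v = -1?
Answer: -1147670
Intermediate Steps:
c = 1 (c = -1 + 2 = 1)
A(D, E) = -4 (A(D, E) = -4*1 = -4)
f(J) = -4
-731*(f(-1) + 1574) = -731*(-4 + 1574) = -731*1570 = -1147670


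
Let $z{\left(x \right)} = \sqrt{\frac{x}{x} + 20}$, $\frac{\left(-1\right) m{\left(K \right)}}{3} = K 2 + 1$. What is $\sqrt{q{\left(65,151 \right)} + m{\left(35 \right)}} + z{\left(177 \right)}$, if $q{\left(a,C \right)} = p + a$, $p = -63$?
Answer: $\sqrt{21} + i \sqrt{211} \approx 4.5826 + 14.526 i$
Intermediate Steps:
$m{\left(K \right)} = -3 - 6 K$ ($m{\left(K \right)} = - 3 \left(K 2 + 1\right) = - 3 \left(2 K + 1\right) = - 3 \left(1 + 2 K\right) = -3 - 6 K$)
$q{\left(a,C \right)} = -63 + a$
$z{\left(x \right)} = \sqrt{21}$ ($z{\left(x \right)} = \sqrt{1 + 20} = \sqrt{21}$)
$\sqrt{q{\left(65,151 \right)} + m{\left(35 \right)}} + z{\left(177 \right)} = \sqrt{\left(-63 + 65\right) - 213} + \sqrt{21} = \sqrt{2 - 213} + \sqrt{21} = \sqrt{-211} + \sqrt{21} = i \sqrt{211} + \sqrt{21} = \sqrt{21} + i \sqrt{211}$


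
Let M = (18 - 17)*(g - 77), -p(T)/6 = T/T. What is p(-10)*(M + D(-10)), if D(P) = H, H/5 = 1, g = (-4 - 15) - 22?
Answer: 678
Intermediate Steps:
g = -41 (g = -19 - 22 = -41)
H = 5 (H = 5*1 = 5)
D(P) = 5
p(T) = -6 (p(T) = -6*T/T = -6*1 = -6)
M = -118 (M = (18 - 17)*(-41 - 77) = 1*(-118) = -118)
p(-10)*(M + D(-10)) = -6*(-118 + 5) = -6*(-113) = 678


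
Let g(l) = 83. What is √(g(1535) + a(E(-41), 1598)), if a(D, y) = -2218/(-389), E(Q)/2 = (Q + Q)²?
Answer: √13422445/389 ≈ 9.4182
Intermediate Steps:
E(Q) = 8*Q² (E(Q) = 2*(Q + Q)² = 2*(2*Q)² = 2*(4*Q²) = 8*Q²)
a(D, y) = 2218/389 (a(D, y) = -2218*(-1/389) = 2218/389)
√(g(1535) + a(E(-41), 1598)) = √(83 + 2218/389) = √(34505/389) = √13422445/389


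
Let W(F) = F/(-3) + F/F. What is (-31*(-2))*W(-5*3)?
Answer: 372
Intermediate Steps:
W(F) = 1 - F/3 (W(F) = F*(-⅓) + 1 = -F/3 + 1 = 1 - F/3)
(-31*(-2))*W(-5*3) = (-31*(-2))*(1 - (-5)*3/3) = 62*(1 - ⅓*(-15)) = 62*(1 + 5) = 62*6 = 372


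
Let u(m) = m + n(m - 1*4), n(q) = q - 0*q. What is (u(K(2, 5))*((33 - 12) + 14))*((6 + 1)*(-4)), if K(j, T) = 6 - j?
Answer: -3920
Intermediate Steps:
n(q) = q (n(q) = q - 1*0 = q + 0 = q)
u(m) = -4 + 2*m (u(m) = m + (m - 1*4) = m + (m - 4) = m + (-4 + m) = -4 + 2*m)
(u(K(2, 5))*((33 - 12) + 14))*((6 + 1)*(-4)) = ((-4 + 2*(6 - 1*2))*((33 - 12) + 14))*((6 + 1)*(-4)) = ((-4 + 2*(6 - 2))*(21 + 14))*(7*(-4)) = ((-4 + 2*4)*35)*(-28) = ((-4 + 8)*35)*(-28) = (4*35)*(-28) = 140*(-28) = -3920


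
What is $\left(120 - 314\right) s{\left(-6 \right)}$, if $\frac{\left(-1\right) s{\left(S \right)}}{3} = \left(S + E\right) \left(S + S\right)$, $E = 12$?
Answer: $-41904$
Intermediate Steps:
$s{\left(S \right)} = - 6 S \left(12 + S\right)$ ($s{\left(S \right)} = - 3 \left(S + 12\right) \left(S + S\right) = - 3 \left(12 + S\right) 2 S = - 3 \cdot 2 S \left(12 + S\right) = - 6 S \left(12 + S\right)$)
$\left(120 - 314\right) s{\left(-6 \right)} = \left(120 - 314\right) \left(\left(-6\right) \left(-6\right) \left(12 - 6\right)\right) = - 194 \left(\left(-6\right) \left(-6\right) 6\right) = \left(-194\right) 216 = -41904$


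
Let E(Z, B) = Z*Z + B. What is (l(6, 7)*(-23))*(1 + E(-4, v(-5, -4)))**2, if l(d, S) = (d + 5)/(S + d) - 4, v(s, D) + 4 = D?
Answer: 76383/13 ≈ 5875.6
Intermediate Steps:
v(s, D) = -4 + D
E(Z, B) = B + Z**2 (E(Z, B) = Z**2 + B = B + Z**2)
l(d, S) = -4 + (5 + d)/(S + d) (l(d, S) = (5 + d)/(S + d) - 4 = -4 + (5 + d)/(S + d))
(l(6, 7)*(-23))*(1 + E(-4, v(-5, -4)))**2 = (((5 - 4*7 - 3*6)/(7 + 6))*(-23))*(1 + ((-4 - 4) + (-4)**2))**2 = (((5 - 28 - 18)/13)*(-23))*(1 + (-8 + 16))**2 = (((1/13)*(-41))*(-23))*(1 + 8)**2 = -41/13*(-23)*9**2 = (943/13)*81 = 76383/13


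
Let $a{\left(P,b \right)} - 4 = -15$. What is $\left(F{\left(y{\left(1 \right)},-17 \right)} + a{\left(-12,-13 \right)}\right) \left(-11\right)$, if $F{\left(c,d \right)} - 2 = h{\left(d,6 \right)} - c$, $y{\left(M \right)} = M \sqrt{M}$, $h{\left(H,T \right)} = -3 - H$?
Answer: $-44$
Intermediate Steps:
$a{\left(P,b \right)} = -11$ ($a{\left(P,b \right)} = 4 - 15 = -11$)
$y{\left(M \right)} = M^{\frac{3}{2}}$
$F{\left(c,d \right)} = -1 - c - d$ ($F{\left(c,d \right)} = 2 - \left(3 + c + d\right) = -1 - c - d$)
$\left(F{\left(y{\left(1 \right)},-17 \right)} + a{\left(-12,-13 \right)}\right) \left(-11\right) = \left(\left(-1 - 1^{\frac{3}{2}} - -17\right) - 11\right) \left(-11\right) = \left(\left(-1 - 1 + 17\right) - 11\right) \left(-11\right) = \left(15 - 11\right) \left(-11\right) = 4 \left(-11\right) = -44$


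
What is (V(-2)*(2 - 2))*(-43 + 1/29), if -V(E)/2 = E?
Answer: 0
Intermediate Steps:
V(E) = -2*E
(V(-2)*(2 - 2))*(-43 + 1/29) = ((-2*(-2))*(2 - 2))*(-43 + 1/29) = (4*0)*(-43 + 1/29) = 0*(-1246/29) = 0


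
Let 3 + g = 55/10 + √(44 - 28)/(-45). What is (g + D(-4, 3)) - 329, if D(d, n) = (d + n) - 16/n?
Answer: -29963/90 ≈ -332.92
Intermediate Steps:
g = 217/90 (g = -3 + (55/10 + √(44 - 28)/(-45)) = -3 + (55*(⅒) + √16*(-1/45)) = -3 + (11/2 + 4*(-1/45)) = -3 + (11/2 - 4/45) = -3 + 487/90 = 217/90 ≈ 2.4111)
D(d, n) = d + n - 16/n
(g + D(-4, 3)) - 329 = (217/90 + (-4 + 3 - 16/3)) - 329 = (217/90 - 19/3) - 329 = -353/90 - 329 = -29963/90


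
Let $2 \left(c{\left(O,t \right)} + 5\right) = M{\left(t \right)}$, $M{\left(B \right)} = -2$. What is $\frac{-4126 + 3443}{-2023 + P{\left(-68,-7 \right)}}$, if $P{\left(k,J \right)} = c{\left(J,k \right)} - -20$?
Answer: $\frac{683}{2009} \approx 0.33997$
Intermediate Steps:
$c{\left(O,t \right)} = -6$ ($c{\left(O,t \right)} = -5 + \frac{1}{2} \left(-2\right) = -5 - 1 = -6$)
$P{\left(k,J \right)} = 14$ ($P{\left(k,J \right)} = -6 - -20 = -6 + 20 = 14$)
$\frac{-4126 + 3443}{-2023 + P{\left(-68,-7 \right)}} = \frac{-4126 + 3443}{-2023 + 14} = - \frac{683}{-2009} = \left(-683\right) \left(- \frac{1}{2009}\right) = \frac{683}{2009}$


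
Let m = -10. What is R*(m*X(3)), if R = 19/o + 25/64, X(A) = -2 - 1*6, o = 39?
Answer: 10955/156 ≈ 70.224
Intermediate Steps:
X(A) = -8 (X(A) = -2 - 6 = -8)
R = 2191/2496 (R = 19/39 + 25/64 = 2191/2496 ≈ 0.87780)
R*(m*X(3)) = 2191*(-10*(-8))/2496 = (2191/2496)*80 = 10955/156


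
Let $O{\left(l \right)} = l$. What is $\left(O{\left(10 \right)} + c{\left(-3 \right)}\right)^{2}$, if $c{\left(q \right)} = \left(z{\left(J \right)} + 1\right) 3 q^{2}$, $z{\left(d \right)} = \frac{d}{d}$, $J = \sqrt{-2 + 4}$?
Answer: $4096$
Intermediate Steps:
$J = \sqrt{2} \approx 1.4142$
$z{\left(d \right)} = 1$
$c{\left(q \right)} = 6 q^{2}$ ($c{\left(q \right)} = \left(1 + 1\right) 3 q^{2} = 2 \cdot 3 q^{2} = 6 q^{2}$)
$\left(O{\left(10 \right)} + c{\left(-3 \right)}\right)^{2} = \left(10 + 6 \left(-3\right)^{2}\right)^{2} = \left(10 + 6 \cdot 9\right)^{2} = \left(10 + 54\right)^{2} = 64^{2} = 4096$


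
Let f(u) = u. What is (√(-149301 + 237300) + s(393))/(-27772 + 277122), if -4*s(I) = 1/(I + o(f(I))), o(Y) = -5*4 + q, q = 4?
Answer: -1/376019800 + √87999/249350 ≈ 0.0011897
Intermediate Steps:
o(Y) = -16 (o(Y) = -5*4 + 4 = -20 + 4 = -16)
s(I) = -1/(4*(-16 + I)) (s(I) = -1/(4*(I - 16)) = -1/(4*(-16 + I)))
(√(-149301 + 237300) + s(393))/(-27772 + 277122) = (√(-149301 + 237300) - 1/(-64 + 4*393))/(-27772 + 277122) = (√87999 - 1/(-64 + 1572))/249350 = (√87999 - 1/1508)*(1/249350) = (-1/1508 + √87999)*(1/249350) = -1/376019800 + √87999/249350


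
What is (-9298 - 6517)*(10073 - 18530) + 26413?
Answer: 133773868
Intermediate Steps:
(-9298 - 6517)*(10073 - 18530) + 26413 = -15815*(-8457) + 26413 = 133747455 + 26413 = 133773868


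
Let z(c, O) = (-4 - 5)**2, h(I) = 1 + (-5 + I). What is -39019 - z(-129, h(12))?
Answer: -39100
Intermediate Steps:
h(I) = -4 + I
z(c, O) = 81 (z(c, O) = (-9)**2 = 81)
-39019 - z(-129, h(12)) = -39019 - 1*81 = -39019 - 81 = -39100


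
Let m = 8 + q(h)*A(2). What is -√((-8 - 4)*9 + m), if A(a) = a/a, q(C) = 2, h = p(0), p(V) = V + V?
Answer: -7*I*√2 ≈ -9.8995*I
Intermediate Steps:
p(V) = 2*V
h = 0 (h = 2*0 = 0)
A(a) = 1
m = 10 (m = 8 + 2*1 = 8 + 2 = 10)
-√((-8 - 4)*9 + m) = -√((-8 - 4)*9 + 10) = -√(-12*9 + 10) = -√(-108 + 10) = -√(-98) = -7*I*√2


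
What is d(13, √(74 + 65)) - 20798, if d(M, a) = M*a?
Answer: -20798 + 13*√139 ≈ -20645.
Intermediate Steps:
d(13, √(74 + 65)) - 20798 = 13*√(74 + 65) - 20798 = 13*√139 - 20798 = -20798 + 13*√139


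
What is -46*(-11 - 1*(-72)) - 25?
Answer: -2831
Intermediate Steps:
-46*(-11 - 1*(-72)) - 25 = -46*(-11 + 72) - 25 = -46*61 - 25 = -2806 - 25 = -2831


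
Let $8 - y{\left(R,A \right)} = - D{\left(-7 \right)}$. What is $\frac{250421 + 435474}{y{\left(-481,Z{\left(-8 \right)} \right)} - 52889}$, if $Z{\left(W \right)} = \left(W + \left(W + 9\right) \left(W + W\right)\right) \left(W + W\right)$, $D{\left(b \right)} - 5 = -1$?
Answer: $- \frac{685895}{52877} \approx -12.972$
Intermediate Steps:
$D{\left(b \right)} = 4$ ($D{\left(b \right)} = 5 - 1 = 4$)
$Z{\left(W \right)} = 2 W \left(W + 2 W \left(9 + W\right)\right)$ ($Z{\left(W \right)} = \left(W + \left(9 + W\right) 2 W\right) 2 W = \left(W + 2 W \left(9 + W\right)\right) 2 W = 2 W \left(W + 2 W \left(9 + W\right)\right)$)
$y{\left(R,A \right)} = 12$ ($y{\left(R,A \right)} = 8 - \left(-1\right) 4 = 8 - -4 = 8 + 4 = 12$)
$\frac{250421 + 435474}{y{\left(-481,Z{\left(-8 \right)} \right)} - 52889} = \frac{250421 + 435474}{12 - 52889} = \frac{685895}{-52877} = 685895 \left(- \frac{1}{52877}\right) = - \frac{685895}{52877}$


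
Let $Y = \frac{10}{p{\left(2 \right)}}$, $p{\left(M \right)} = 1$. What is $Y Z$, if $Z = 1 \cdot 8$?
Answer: $80$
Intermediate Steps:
$Z = 8$
$Y = 10$ ($Y = \frac{10}{1} = 10 \cdot 1 = 10$)
$Y Z = 10 \cdot 8 = 80$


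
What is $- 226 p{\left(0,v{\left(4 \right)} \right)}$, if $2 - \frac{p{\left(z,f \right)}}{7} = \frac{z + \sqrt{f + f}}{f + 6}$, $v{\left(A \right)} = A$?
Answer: $-3164 + \frac{1582 \sqrt{2}}{5} \approx -2716.5$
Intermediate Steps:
$p{\left(z,f \right)} = 14 - \frac{7 \left(z + \sqrt{2} \sqrt{f}\right)}{6 + f}$ ($p{\left(z,f \right)} = 14 - 7 \frac{z + \sqrt{f + f}}{f + 6} = 14 - 7 \frac{z + \sqrt{2 f}}{6 + f} = 14 - 7 \frac{z + \sqrt{2} \sqrt{f}}{6 + f} = 14 - \frac{7 \left(z + \sqrt{2} \sqrt{f}\right)}{6 + f}$)
$- 226 p{\left(0,v{\left(4 \right)} \right)} = - 226 \frac{7 \left(12 - 0 + 2 \cdot 4 - \sqrt{2} \sqrt{4}\right)}{6 + 4} = - 226 \frac{7 \left(12 + 0 + 8 - \sqrt{2} \cdot 2\right)}{10} = - 226 \cdot 7 \cdot \frac{1}{10} \left(12 + 0 + 8 - 2 \sqrt{2}\right) = - 226 \cdot 7 \cdot \frac{1}{10} \left(20 - 2 \sqrt{2}\right) = - 226 \left(14 - \frac{7 \sqrt{2}}{5}\right) = -3164 + \frac{1582 \sqrt{2}}{5}$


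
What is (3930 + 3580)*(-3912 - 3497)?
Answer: -55641590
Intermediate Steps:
(3930 + 3580)*(-3912 - 3497) = 7510*(-7409) = -55641590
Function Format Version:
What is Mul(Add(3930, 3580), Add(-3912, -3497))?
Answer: -55641590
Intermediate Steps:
Mul(Add(3930, 3580), Add(-3912, -3497)) = Mul(7510, -7409) = -55641590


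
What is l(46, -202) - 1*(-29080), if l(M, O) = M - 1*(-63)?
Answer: 29189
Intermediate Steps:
l(M, O) = 63 + M (l(M, O) = M + 63 = 63 + M)
l(46, -202) - 1*(-29080) = (63 + 46) - 1*(-29080) = 109 + 29080 = 29189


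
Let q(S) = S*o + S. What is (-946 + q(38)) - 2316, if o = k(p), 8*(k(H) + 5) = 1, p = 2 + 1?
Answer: -13637/4 ≈ -3409.3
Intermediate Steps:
p = 3
k(H) = -39/8 (k(H) = -5 + (⅛)*1 = -5 + ⅛ = -39/8)
o = -39/8 ≈ -4.8750
q(S) = -31*S/8 (q(S) = S*(-39/8) + S = -39*S/8 + S = -31*S/8)
(-946 + q(38)) - 2316 = (-946 - 31/8*38) - 2316 = (-946 - 589/4) - 2316 = -4373/4 - 2316 = -13637/4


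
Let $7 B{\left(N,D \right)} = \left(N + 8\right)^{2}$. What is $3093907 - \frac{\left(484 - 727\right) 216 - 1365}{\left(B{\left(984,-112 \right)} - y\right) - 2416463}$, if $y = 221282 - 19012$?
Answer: $\frac{53670211643798}{17347067} \approx 3.0939 \cdot 10^{6}$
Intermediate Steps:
$B{\left(N,D \right)} = \frac{\left(8 + N\right)^{2}}{7}$ ($B{\left(N,D \right)} = \frac{\left(N + 8\right)^{2}}{7} = \frac{\left(8 + N\right)^{2}}{7}$)
$y = 202270$ ($y = 221282 - 19012 = 202270$)
$3093907 - \frac{\left(484 - 727\right) 216 - 1365}{\left(B{\left(984,-112 \right)} - y\right) - 2416463} = 3093907 - \frac{\left(484 - 727\right) 216 - 1365}{\left(\frac{\left(8 + 984\right)^{2}}{7} - 202270\right) - 2416463} = 3093907 - \frac{\left(-243\right) 216 - 1365}{\left(\frac{992^{2}}{7} - 202270\right) - 2416463} = 3093907 - \frac{-52488 - 1365}{\left(\frac{1}{7} \cdot 984064 - 202270\right) - 2416463} = 3093907 - - \frac{53853}{\left(\frac{984064}{7} - 202270\right) - 2416463} = 3093907 - - \frac{53853}{- \frac{431826}{7} - 2416463} = 3093907 - - \frac{53853}{- \frac{17347067}{7}} = 3093907 - \left(-53853\right) \left(- \frac{7}{17347067}\right) = 3093907 - \frac{376971}{17347067} = \frac{53670211643798}{17347067}$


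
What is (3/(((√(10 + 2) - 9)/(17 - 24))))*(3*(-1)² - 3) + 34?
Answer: 34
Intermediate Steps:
(3/(((√(10 + 2) - 9)/(17 - 24))))*(3*(-1)² - 3) + 34 = (3/(((√12 - 9)/(-7))))*(3*1 - 3) + 34 = (3/(((2*√3 - 9)*(-⅐))))*(3 - 3) + 34 = (3/(((-9 + 2*√3)*(-⅐))))*0 + 34 = (3/(9/7 - 2*√3/7))*0 + 34 = 0 + 34 = 34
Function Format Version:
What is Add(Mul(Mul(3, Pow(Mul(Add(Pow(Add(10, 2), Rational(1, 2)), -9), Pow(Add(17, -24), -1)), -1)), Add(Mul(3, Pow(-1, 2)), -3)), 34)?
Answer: 34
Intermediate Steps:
Add(Mul(Mul(3, Pow(Mul(Add(Pow(Add(10, 2), Rational(1, 2)), -9), Pow(Add(17, -24), -1)), -1)), Add(Mul(3, Pow(-1, 2)), -3)), 34) = Add(Mul(Mul(3, Pow(Mul(Add(Pow(12, Rational(1, 2)), -9), Pow(-7, -1)), -1)), Add(Mul(3, 1), -3)), 34) = Add(Mul(Mul(3, Pow(Mul(Add(Mul(2, Pow(3, Rational(1, 2))), -9), Rational(-1, 7)), -1)), Add(3, -3)), 34) = Add(Mul(Mul(3, Pow(Mul(Add(-9, Mul(2, Pow(3, Rational(1, 2)))), Rational(-1, 7)), -1)), 0), 34) = Add(Mul(Mul(3, Pow(Add(Rational(9, 7), Mul(Rational(-2, 7), Pow(3, Rational(1, 2)))), -1)), 0), 34) = Add(0, 34) = 34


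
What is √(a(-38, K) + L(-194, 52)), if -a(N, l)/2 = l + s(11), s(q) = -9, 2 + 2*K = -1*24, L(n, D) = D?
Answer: 4*√6 ≈ 9.7980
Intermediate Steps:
K = -13 (K = -1 + (-1*24)/2 = -1 + (½)*(-24) = -1 - 12 = -13)
a(N, l) = 18 - 2*l (a(N, l) = -2*(l - 9) = -2*(-9 + l) = 18 - 2*l)
√(a(-38, K) + L(-194, 52)) = √((18 - 2*(-13)) + 52) = √((18 + 26) + 52) = √(44 + 52) = √96 = 4*√6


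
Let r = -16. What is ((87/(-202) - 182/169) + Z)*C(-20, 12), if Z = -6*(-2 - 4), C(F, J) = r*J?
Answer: -8695392/1313 ≈ -6622.5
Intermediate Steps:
C(F, J) = -16*J
Z = 36 (Z = -6*(-6) = 36)
((87/(-202) - 182/169) + Z)*C(-20, 12) = ((87/(-202) - 182/169) + 36)*(-16*12) = ((87*(-1/202) - 182*1/169) + 36)*(-192) = ((-87/202 - 14/13) + 36)*(-192) = (-3959/2626 + 36)*(-192) = (90577/2626)*(-192) = -8695392/1313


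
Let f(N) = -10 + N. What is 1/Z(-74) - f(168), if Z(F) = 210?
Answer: -33179/210 ≈ -158.00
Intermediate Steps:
1/Z(-74) - f(168) = 1/210 - (-10 + 168) = 1/210 - 1*158 = 1/210 - 158 = -33179/210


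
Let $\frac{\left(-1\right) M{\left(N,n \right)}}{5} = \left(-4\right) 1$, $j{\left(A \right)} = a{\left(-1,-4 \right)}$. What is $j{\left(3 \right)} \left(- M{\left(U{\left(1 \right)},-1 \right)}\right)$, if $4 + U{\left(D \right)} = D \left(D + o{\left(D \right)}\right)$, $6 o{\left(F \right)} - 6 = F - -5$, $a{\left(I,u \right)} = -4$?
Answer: $80$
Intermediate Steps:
$j{\left(A \right)} = -4$
$o{\left(F \right)} = \frac{11}{6} + \frac{F}{6}$ ($o{\left(F \right)} = 1 + \frac{F - -5}{6} = 1 + \frac{F + 5}{6} = 1 + \frac{5 + F}{6} = 1 + \left(\frac{5}{6} + \frac{F}{6}\right) = \frac{11}{6} + \frac{F}{6}$)
$U{\left(D \right)} = -4 + D \left(\frac{11}{6} + \frac{7 D}{6}\right)$ ($U{\left(D \right)} = -4 + D \left(D + \left(\frac{11}{6} + \frac{D}{6}\right)\right) = -4 + D \left(\frac{11}{6} + \frac{7 D}{6}\right)$)
$M{\left(N,n \right)} = 20$ ($M{\left(N,n \right)} = - 5 \left(\left(-4\right) 1\right) = \left(-5\right) \left(-4\right) = 20$)
$j{\left(3 \right)} \left(- M{\left(U{\left(1 \right)},-1 \right)}\right) = - 4 \left(\left(-1\right) 20\right) = \left(-4\right) \left(-20\right) = 80$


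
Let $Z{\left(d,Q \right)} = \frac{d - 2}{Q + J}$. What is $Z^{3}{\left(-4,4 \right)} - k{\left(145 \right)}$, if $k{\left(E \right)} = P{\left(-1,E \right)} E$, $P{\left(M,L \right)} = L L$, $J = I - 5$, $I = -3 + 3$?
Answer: $-3048409$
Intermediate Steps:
$I = 0$
$J = -5$ ($J = 0 - 5 = -5$)
$Z{\left(d,Q \right)} = \frac{-2 + d}{-5 + Q}$ ($Z{\left(d,Q \right)} = \frac{d - 2}{Q - 5} = \frac{-2 + d}{-5 + Q}$)
$P{\left(M,L \right)} = L^{2}$
$k{\left(E \right)} = E^{3}$ ($k{\left(E \right)} = E^{2} E = E^{3}$)
$Z^{3}{\left(-4,4 \right)} - k{\left(145 \right)} = \left(\frac{-2 - 4}{-5 + 4}\right)^{3} - 145^{3} = \left(\frac{1}{-1} \left(-6\right)\right)^{3} - 3048625 = \left(\left(-1\right) \left(-6\right)\right)^{3} - 3048625 = 6^{3} - 3048625 = 216 - 3048625 = -3048409$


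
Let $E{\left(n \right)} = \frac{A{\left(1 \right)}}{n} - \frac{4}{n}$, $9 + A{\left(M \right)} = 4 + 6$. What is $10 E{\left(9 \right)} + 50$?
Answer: $\frac{140}{3} \approx 46.667$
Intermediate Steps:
$A{\left(M \right)} = 1$ ($A{\left(M \right)} = -9 + \left(4 + 6\right) = -9 + 10 = 1$)
$E{\left(n \right)} = - \frac{3}{n}$ ($E{\left(n \right)} = 1 \frac{1}{n} - \frac{4}{n} = \frac{1}{n} - \frac{4}{n} = - \frac{3}{n}$)
$10 E{\left(9 \right)} + 50 = 10 \left(- \frac{3}{9}\right) + 50 = 10 \left(\left(-3\right) \frac{1}{9}\right) + 50 = 10 \left(- \frac{1}{3}\right) + 50 = - \frac{10}{3} + 50 = \frac{140}{3}$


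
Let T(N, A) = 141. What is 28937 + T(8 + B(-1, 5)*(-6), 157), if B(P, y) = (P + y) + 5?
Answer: 29078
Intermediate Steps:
B(P, y) = 5 + P + y
28937 + T(8 + B(-1, 5)*(-6), 157) = 28937 + 141 = 29078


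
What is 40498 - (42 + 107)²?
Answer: 18297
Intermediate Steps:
40498 - (42 + 107)² = 40498 - 1*149² = 40498 - 1*22201 = 40498 - 22201 = 18297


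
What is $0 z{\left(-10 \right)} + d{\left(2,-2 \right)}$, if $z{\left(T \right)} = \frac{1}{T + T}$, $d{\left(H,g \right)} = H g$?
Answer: $-4$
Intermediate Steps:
$z{\left(T \right)} = \frac{1}{2 T}$
$0 z{\left(-10 \right)} + d{\left(2,-2 \right)} = 0 \frac{1}{2 \left(-10\right)} + 2 \left(-2\right) = 0 \cdot \frac{1}{2} \left(- \frac{1}{10}\right) - 4 = 0 \left(- \frac{1}{20}\right) - 4 = 0 - 4 = -4$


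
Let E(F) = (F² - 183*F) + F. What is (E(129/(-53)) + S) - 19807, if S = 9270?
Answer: -28337458/2809 ≈ -10088.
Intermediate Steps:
E(F) = F² - 182*F
(E(129/(-53)) + S) - 19807 = ((129/(-53))*(-182 + 129/(-53)) + 9270) - 19807 = ((129*(-1/53))*(-182 + 129*(-1/53)) + 9270) - 19807 = (-129*(-182 - 129/53)/53 + 9270) - 19807 = (-129/53*(-9775/53) + 9270) - 19807 = (1260975/2809 + 9270) - 19807 = 27300405/2809 - 19807 = -28337458/2809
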